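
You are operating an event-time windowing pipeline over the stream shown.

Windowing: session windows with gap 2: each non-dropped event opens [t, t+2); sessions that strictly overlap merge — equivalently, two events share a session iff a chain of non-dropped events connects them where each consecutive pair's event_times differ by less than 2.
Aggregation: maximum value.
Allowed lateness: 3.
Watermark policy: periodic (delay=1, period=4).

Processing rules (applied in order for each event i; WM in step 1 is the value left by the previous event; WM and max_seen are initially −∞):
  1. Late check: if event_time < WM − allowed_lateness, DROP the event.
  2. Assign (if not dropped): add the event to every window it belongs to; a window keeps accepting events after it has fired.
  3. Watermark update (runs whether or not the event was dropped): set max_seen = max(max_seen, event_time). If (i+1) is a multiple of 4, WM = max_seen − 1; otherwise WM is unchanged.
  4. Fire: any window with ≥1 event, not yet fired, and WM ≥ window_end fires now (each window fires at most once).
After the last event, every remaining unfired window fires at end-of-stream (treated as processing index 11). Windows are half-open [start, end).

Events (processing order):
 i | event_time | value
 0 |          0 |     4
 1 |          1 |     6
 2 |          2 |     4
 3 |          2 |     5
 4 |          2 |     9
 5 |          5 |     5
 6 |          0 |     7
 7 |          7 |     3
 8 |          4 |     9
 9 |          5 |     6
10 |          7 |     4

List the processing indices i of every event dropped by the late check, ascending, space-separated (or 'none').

none

i=0 t=0 v=4: → [0,2); WM=−∞
i=1 t=1 v=6: → [0,3); WM=−∞
i=2 t=2 v=4: → [0,4); WM=−∞
i=3 t=2 v=5: → [0,4); WM=1
i=4 t=2 v=9: → [0,4); WM=1
i=5 t=5 v=5: → [5,7); WM=1
i=6 t=0 v=7: → [0,4); WM=1
i=7 t=7 v=3: → [7,9); WM=6
i=8 t=4 v=9: → [4,7); WM=6
i=9 t=5 v=6: → [4,7); WM=6
i=10 t=7 v=4: → [7,9); WM=6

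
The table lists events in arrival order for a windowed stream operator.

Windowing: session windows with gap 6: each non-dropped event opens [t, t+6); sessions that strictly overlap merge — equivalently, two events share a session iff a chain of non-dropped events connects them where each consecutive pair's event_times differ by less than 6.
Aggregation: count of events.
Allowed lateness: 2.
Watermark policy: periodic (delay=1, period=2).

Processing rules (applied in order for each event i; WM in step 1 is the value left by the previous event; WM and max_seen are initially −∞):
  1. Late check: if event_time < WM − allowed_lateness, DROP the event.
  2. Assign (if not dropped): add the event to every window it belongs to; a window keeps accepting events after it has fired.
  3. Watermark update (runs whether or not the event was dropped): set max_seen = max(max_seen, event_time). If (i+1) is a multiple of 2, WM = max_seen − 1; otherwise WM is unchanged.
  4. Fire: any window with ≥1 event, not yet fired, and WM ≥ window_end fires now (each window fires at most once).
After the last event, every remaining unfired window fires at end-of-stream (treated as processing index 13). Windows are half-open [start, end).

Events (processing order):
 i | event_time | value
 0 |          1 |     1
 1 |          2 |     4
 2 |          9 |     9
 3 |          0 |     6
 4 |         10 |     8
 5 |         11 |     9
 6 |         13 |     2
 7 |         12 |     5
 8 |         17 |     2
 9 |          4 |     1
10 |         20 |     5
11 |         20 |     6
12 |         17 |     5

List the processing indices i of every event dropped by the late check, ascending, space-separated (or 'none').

i=0 t=1 v=1: → [1,7); WM=−∞
i=1 t=2 v=4: → [1,8); WM=1
i=2 t=9 v=9: → [9,15); WM=1
i=3 t=0 v=6: → [0,8); WM=8
i=4 t=10 v=8: → [9,16); WM=8
i=5 t=11 v=9: → [9,17); WM=10
i=6 t=13 v=2: → [9,19); WM=10
i=7 t=12 v=5: → [9,19); WM=12
i=8 t=17 v=2: → [9,23); WM=12
i=9 t=4 v=1: DROP (t<12-2); WM=16
i=10 t=20 v=5: → [9,26); WM=16
i=11 t=20 v=6: → [9,26); WM=19
i=12 t=17 v=5: → [9,26); WM=19

9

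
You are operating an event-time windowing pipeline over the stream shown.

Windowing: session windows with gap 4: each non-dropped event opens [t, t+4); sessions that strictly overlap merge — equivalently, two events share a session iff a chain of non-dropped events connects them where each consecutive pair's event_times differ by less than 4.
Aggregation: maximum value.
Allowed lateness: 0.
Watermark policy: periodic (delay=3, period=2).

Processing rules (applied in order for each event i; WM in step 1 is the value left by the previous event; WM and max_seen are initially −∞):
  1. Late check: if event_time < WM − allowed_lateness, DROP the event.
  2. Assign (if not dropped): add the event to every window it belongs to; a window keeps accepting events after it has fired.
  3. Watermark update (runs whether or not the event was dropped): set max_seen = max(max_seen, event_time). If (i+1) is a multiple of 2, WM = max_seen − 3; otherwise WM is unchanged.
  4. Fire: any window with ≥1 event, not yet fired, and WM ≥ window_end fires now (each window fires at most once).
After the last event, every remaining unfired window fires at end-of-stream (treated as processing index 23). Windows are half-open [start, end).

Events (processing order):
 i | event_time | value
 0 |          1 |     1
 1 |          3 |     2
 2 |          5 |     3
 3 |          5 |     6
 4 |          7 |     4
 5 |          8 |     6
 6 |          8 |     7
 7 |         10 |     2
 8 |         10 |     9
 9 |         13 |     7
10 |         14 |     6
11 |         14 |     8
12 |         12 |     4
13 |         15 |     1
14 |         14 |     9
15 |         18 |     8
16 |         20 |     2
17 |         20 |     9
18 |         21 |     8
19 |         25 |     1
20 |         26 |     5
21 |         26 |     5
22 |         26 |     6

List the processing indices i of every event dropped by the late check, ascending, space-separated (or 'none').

none

i=0 t=1 v=1: → [1,5); WM=−∞
i=1 t=3 v=2: → [1,7); WM=0
i=2 t=5 v=3: → [1,9); WM=0
i=3 t=5 v=6: → [1,9); WM=2
i=4 t=7 v=4: → [1,11); WM=2
i=5 t=8 v=6: → [1,12); WM=5
i=6 t=8 v=7: → [1,12); WM=5
i=7 t=10 v=2: → [1,14); WM=7
i=8 t=10 v=9: → [1,14); WM=7
i=9 t=13 v=7: → [1,17); WM=10
i=10 t=14 v=6: → [1,18); WM=10
i=11 t=14 v=8: → [1,18); WM=11
i=12 t=12 v=4: → [1,18); WM=11
i=13 t=15 v=1: → [1,19); WM=12
i=14 t=14 v=9: → [1,19); WM=12
i=15 t=18 v=8: → [1,22); WM=15
i=16 t=20 v=2: → [1,24); WM=15
i=17 t=20 v=9: → [1,24); WM=17
i=18 t=21 v=8: → [1,25); WM=17
i=19 t=25 v=1: → [25,29); WM=22
i=20 t=26 v=5: → [25,30); WM=22
i=21 t=26 v=5: → [25,30); WM=23
i=22 t=26 v=6: → [25,30); WM=23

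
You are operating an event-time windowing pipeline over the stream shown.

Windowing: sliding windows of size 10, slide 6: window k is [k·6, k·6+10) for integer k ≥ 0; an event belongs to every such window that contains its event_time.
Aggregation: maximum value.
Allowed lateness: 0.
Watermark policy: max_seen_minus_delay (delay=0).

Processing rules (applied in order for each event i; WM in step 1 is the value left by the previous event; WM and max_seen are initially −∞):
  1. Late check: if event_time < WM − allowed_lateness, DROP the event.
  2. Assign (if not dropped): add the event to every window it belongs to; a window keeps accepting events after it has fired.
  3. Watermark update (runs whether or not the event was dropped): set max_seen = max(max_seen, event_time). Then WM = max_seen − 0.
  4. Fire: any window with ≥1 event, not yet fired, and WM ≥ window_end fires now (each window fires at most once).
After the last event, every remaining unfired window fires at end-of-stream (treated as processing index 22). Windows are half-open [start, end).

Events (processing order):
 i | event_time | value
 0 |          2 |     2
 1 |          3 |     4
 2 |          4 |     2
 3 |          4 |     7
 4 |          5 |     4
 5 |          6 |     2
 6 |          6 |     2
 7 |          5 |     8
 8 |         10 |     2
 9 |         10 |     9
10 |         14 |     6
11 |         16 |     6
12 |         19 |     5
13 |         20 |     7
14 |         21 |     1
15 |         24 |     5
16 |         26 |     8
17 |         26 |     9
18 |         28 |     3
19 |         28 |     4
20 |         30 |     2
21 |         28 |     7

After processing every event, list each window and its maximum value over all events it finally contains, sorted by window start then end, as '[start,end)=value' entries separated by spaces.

[0,10)=7 [6,16)=9 [12,22)=7 [18,28)=9 [24,34)=9 [30,40)=2

i=0 t=2 v=2: → [0,10); WM=2
i=1 t=3 v=4: → [0,10); WM=3
i=2 t=4 v=2: → [0,10); WM=4
i=3 t=4 v=7: → [0,10); WM=4
i=4 t=5 v=4: → [0,10); WM=5
i=5 t=6 v=2: → [6,16),[0,10); WM=6
i=6 t=6 v=2: → [6,16),[0,10); WM=6
i=7 t=5 v=8: DROP (t<6-0); WM=6
i=8 t=10 v=2: → [6,16); WM=10; [0,10) fires=7
i=9 t=10 v=9: → [6,16); WM=10
i=10 t=14 v=6: → [12,22),[6,16); WM=14
i=11 t=16 v=6: → [12,22); WM=16; [6,16) fires=9
i=12 t=19 v=5: → [18,28),[12,22); WM=19
i=13 t=20 v=7: → [18,28),[12,22); WM=20
i=14 t=21 v=1: → [18,28),[12,22); WM=21
i=15 t=24 v=5: → [24,34),[18,28); WM=24; [12,22) fires=7
i=16 t=26 v=8: → [24,34),[18,28); WM=26
i=17 t=26 v=9: → [24,34),[18,28); WM=26
i=18 t=28 v=3: → [24,34); WM=28; [18,28) fires=9
i=19 t=28 v=4: → [24,34); WM=28
i=20 t=30 v=2: → [30,40),[24,34); WM=30
i=21 t=28 v=7: DROP (t<30-0); WM=30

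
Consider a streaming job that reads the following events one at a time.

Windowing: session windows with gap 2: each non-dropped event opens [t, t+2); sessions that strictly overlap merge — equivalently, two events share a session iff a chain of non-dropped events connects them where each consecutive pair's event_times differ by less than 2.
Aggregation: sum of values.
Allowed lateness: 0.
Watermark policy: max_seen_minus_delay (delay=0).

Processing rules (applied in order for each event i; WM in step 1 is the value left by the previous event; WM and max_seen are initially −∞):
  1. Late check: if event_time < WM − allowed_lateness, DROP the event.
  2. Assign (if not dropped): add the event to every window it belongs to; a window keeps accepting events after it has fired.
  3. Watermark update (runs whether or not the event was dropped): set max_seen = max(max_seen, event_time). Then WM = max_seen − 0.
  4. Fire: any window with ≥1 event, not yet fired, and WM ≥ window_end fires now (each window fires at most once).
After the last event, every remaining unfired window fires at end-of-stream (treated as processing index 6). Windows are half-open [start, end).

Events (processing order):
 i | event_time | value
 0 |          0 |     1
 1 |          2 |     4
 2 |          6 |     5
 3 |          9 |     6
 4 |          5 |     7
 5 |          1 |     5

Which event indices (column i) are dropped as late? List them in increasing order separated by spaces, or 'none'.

i=0 t=0 v=1: → [0,2); WM=0
i=1 t=2 v=4: → [2,4); WM=2
i=2 t=6 v=5: → [6,8); WM=6
i=3 t=9 v=6: → [9,11); WM=9
i=4 t=5 v=7: DROP (t<9-0); WM=9
i=5 t=1 v=5: DROP (t<9-0); WM=9

4 5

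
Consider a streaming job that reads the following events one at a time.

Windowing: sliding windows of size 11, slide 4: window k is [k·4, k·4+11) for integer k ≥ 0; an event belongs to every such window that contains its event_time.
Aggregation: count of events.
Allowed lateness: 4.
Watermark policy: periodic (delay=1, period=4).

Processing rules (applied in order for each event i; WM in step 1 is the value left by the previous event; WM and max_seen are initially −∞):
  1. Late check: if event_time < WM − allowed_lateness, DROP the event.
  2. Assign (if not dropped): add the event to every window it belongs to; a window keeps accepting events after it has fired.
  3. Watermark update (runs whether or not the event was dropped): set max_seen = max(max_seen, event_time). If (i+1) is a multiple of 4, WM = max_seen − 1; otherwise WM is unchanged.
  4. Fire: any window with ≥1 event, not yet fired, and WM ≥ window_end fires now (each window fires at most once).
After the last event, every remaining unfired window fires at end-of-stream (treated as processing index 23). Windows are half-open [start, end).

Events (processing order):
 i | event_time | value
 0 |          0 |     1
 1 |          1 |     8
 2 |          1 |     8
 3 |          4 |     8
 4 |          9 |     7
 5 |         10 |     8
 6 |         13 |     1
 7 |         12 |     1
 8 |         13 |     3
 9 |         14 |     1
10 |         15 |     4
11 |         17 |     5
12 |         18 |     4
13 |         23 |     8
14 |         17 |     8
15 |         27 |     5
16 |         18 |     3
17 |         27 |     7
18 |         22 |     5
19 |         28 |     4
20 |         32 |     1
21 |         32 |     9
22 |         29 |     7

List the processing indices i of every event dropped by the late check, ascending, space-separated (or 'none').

i=0 t=0 v=1: → [0,11); WM=−∞
i=1 t=1 v=8: → [0,11); WM=−∞
i=2 t=1 v=8: → [0,11); WM=−∞
i=3 t=4 v=8: → [4,15),[0,11); WM=3
i=4 t=9 v=7: → [8,19),[4,15),[0,11); WM=3
i=5 t=10 v=8: → [8,19),[4,15),[0,11); WM=3
i=6 t=13 v=1: → [12,23),[8,19),[4,15); WM=3
i=7 t=12 v=1: → [12,23),[8,19),[4,15); WM=12; [0,11) fires=6
i=8 t=13 v=3: → [12,23),[8,19),[4,15); WM=12
i=9 t=14 v=1: → [12,23),[8,19),[4,15); WM=12
i=10 t=15 v=4: → [12,23),[8,19); WM=12
i=11 t=17 v=5: → [16,27),[12,23),[8,19); WM=16; [4,15) fires=7
i=12 t=18 v=4: → [16,27),[12,23),[8,19); WM=16
i=13 t=23 v=8: → [20,31),[16,27); WM=16
i=14 t=17 v=8: → [16,27),[12,23),[8,19); WM=16
i=15 t=27 v=5: → [24,35),[20,31); WM=26; [8,19) fires=10 [12,23) fires=8
i=16 t=18 v=3: DROP (t<26-4); WM=26
i=17 t=27 v=7: → [24,35),[20,31); WM=26
i=18 t=22 v=5: → [20,31),[16,27),[12,23); WM=26
i=19 t=28 v=4: → [28,39),[24,35),[20,31); WM=27; [16,27) fires=5
i=20 t=32 v=1: → [32,43),[28,39),[24,35); WM=27
i=21 t=32 v=9: → [32,43),[28,39),[24,35); WM=27
i=22 t=29 v=7: → [28,39),[24,35),[20,31); WM=27

16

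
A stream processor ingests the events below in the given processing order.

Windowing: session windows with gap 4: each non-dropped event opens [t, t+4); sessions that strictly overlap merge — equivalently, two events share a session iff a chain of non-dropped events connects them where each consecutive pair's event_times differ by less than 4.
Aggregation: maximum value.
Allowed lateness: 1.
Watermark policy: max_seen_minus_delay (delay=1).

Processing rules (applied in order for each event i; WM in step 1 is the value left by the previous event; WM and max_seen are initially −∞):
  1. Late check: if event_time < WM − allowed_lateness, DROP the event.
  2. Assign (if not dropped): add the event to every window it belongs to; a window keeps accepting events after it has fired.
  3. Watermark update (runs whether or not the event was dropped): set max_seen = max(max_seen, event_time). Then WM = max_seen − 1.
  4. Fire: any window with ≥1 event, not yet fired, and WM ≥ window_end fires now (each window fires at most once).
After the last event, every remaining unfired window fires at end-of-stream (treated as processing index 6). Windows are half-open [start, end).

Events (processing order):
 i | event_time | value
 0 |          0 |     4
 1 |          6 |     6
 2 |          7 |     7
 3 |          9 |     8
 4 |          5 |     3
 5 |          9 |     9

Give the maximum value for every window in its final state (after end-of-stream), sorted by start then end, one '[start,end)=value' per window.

[0,4)=4 [6,13)=9

i=0 t=0 v=4: → [0,4); WM=-1
i=1 t=6 v=6: → [6,10); WM=5
i=2 t=7 v=7: → [6,11); WM=6
i=3 t=9 v=8: → [6,13); WM=8
i=4 t=5 v=3: DROP (t<8-1); WM=8
i=5 t=9 v=9: → [6,13); WM=8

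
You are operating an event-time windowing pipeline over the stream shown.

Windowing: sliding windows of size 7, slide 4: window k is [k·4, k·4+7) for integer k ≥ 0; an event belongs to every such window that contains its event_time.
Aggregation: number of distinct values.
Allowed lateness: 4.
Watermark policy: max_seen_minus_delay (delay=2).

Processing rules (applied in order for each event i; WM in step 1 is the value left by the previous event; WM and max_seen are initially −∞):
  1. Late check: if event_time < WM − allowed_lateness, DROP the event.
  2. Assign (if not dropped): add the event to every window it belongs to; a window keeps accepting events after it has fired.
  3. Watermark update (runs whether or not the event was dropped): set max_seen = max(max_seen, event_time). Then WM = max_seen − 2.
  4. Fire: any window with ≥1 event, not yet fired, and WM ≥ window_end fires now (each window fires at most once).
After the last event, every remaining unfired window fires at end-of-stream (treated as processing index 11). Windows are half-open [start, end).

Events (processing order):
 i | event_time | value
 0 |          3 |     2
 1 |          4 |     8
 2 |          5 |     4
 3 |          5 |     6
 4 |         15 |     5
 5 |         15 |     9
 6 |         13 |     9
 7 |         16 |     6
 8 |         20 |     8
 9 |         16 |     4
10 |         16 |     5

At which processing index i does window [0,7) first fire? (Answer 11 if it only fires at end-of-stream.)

i=0 t=3 v=2: → [0,7); WM=1
i=1 t=4 v=8: → [4,11),[0,7); WM=2
i=2 t=5 v=4: → [4,11),[0,7); WM=3
i=3 t=5 v=6: → [4,11),[0,7); WM=3
i=4 t=15 v=5: → [12,19); WM=13; [0,7) fires=4 [4,11) fires=3
i=5 t=15 v=9: → [12,19); WM=13
i=6 t=13 v=9: → [12,19),[8,15); WM=13
i=7 t=16 v=6: → [16,23),[12,19); WM=14
i=8 t=20 v=8: → [20,27),[16,23); WM=18; [8,15) fires=1
i=9 t=16 v=4: → [16,23),[12,19); WM=18
i=10 t=16 v=5: → [16,23),[12,19); WM=18

4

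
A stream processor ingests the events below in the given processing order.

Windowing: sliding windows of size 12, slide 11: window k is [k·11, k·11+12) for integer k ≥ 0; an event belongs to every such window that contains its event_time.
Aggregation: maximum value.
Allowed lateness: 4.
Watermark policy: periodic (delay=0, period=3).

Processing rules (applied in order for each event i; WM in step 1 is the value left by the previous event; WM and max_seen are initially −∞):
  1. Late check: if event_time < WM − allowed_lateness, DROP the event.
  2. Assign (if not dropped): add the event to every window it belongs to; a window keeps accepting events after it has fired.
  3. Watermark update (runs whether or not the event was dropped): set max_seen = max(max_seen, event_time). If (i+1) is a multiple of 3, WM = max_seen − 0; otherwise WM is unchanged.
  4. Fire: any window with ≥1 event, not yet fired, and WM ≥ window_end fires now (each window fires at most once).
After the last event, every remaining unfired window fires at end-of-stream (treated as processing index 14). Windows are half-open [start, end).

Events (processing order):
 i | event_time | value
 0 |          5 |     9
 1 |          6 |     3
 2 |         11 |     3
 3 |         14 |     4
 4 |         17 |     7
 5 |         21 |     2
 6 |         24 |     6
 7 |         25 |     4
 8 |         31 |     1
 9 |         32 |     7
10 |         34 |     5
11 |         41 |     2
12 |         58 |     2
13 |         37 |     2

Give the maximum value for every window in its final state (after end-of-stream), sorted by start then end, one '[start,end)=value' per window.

[0,12)=9 [11,23)=7 [22,34)=7 [33,45)=5 [55,67)=2

i=0 t=5 v=9: → [0,12); WM=−∞
i=1 t=6 v=3: → [0,12); WM=−∞
i=2 t=11 v=3: → [11,23),[0,12); WM=11
i=3 t=14 v=4: → [11,23); WM=11
i=4 t=17 v=7: → [11,23); WM=11
i=5 t=21 v=2: → [11,23); WM=21; [0,12) fires=9
i=6 t=24 v=6: → [22,34); WM=21
i=7 t=25 v=4: → [22,34); WM=21
i=8 t=31 v=1: → [22,34); WM=31; [11,23) fires=7
i=9 t=32 v=7: → [22,34); WM=31
i=10 t=34 v=5: → [33,45); WM=31
i=11 t=41 v=2: → [33,45); WM=41; [22,34) fires=7
i=12 t=58 v=2: → [55,67); WM=41
i=13 t=37 v=2: → [33,45); WM=41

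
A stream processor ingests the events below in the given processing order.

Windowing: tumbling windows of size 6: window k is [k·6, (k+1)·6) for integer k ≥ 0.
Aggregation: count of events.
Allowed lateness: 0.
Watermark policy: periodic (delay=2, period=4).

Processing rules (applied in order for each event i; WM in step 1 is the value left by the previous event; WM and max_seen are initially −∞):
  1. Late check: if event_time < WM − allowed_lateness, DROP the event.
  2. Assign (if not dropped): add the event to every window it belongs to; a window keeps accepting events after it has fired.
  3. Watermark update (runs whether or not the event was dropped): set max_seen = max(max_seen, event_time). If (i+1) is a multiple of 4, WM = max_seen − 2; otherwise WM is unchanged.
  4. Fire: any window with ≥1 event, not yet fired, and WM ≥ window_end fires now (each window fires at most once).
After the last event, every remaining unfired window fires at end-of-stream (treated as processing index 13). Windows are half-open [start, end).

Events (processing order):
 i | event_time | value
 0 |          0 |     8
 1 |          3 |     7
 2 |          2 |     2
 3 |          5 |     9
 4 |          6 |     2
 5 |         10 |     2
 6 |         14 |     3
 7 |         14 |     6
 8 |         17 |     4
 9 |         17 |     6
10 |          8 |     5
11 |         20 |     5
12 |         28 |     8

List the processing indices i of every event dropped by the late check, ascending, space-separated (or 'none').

10

i=0 t=0 v=8: → [0,6); WM=−∞
i=1 t=3 v=7: → [0,6); WM=−∞
i=2 t=2 v=2: → [0,6); WM=−∞
i=3 t=5 v=9: → [0,6); WM=3
i=4 t=6 v=2: → [6,12); WM=3
i=5 t=10 v=2: → [6,12); WM=3
i=6 t=14 v=3: → [12,18); WM=3
i=7 t=14 v=6: → [12,18); WM=12; [0,6) fires=4 [6,12) fires=2
i=8 t=17 v=4: → [12,18); WM=12
i=9 t=17 v=6: → [12,18); WM=12
i=10 t=8 v=5: DROP (t<12-0); WM=12
i=11 t=20 v=5: → [18,24); WM=18; [12,18) fires=4
i=12 t=28 v=8: → [24,30); WM=18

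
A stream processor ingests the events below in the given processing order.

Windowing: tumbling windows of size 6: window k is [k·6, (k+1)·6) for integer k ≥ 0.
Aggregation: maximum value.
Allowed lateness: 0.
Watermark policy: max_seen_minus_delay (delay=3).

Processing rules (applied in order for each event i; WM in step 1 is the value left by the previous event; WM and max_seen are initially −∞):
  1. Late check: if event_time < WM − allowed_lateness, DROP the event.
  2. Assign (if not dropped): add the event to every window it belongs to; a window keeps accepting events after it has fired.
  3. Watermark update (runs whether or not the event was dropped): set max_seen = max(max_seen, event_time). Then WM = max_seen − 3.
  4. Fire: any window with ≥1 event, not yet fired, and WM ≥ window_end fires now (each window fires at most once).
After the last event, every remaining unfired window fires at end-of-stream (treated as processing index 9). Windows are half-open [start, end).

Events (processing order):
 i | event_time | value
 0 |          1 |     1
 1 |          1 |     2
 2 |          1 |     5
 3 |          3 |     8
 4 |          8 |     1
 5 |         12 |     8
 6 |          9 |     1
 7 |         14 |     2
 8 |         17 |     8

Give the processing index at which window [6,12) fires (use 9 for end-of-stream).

8

i=0 t=1 v=1: → [0,6); WM=-2
i=1 t=1 v=2: → [0,6); WM=-2
i=2 t=1 v=5: → [0,6); WM=-2
i=3 t=3 v=8: → [0,6); WM=0
i=4 t=8 v=1: → [6,12); WM=5
i=5 t=12 v=8: → [12,18); WM=9; [0,6) fires=8
i=6 t=9 v=1: → [6,12); WM=9
i=7 t=14 v=2: → [12,18); WM=11
i=8 t=17 v=8: → [12,18); WM=14; [6,12) fires=1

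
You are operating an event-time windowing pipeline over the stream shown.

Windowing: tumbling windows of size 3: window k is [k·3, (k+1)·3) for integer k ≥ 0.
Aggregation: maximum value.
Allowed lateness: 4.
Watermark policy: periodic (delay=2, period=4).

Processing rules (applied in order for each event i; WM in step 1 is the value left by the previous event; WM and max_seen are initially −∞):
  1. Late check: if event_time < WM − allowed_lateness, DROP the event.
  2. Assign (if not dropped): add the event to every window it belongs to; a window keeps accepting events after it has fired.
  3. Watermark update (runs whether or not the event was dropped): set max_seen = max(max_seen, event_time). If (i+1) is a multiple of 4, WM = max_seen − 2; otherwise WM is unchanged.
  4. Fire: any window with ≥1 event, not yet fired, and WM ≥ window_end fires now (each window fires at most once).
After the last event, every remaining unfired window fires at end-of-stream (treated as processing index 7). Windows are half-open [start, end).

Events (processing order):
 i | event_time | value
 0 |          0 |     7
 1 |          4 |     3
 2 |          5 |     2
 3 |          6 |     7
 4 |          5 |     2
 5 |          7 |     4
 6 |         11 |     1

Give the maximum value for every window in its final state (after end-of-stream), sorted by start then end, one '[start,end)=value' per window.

i=0 t=0 v=7: → [0,3); WM=−∞
i=1 t=4 v=3: → [3,6); WM=−∞
i=2 t=5 v=2: → [3,6); WM=−∞
i=3 t=6 v=7: → [6,9); WM=4; [0,3) fires=7
i=4 t=5 v=2: → [3,6); WM=4
i=5 t=7 v=4: → [6,9); WM=4
i=6 t=11 v=1: → [9,12); WM=4

[0,3)=7 [3,6)=3 [6,9)=7 [9,12)=1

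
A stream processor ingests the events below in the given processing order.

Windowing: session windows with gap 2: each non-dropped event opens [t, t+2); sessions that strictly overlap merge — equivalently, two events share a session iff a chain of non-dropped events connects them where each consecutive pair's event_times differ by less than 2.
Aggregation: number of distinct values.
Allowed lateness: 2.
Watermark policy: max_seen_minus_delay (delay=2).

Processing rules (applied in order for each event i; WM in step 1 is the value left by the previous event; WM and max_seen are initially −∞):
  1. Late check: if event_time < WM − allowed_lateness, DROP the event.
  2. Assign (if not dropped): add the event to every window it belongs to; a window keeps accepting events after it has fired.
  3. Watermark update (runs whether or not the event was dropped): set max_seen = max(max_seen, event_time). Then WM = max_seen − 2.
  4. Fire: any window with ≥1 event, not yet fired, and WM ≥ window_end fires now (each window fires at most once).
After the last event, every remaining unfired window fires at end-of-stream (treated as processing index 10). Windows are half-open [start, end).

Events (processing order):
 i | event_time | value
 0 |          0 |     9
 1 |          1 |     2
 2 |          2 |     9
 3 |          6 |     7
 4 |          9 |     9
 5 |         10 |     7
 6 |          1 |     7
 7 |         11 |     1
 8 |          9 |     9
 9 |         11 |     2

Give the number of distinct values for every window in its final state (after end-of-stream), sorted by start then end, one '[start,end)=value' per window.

i=0 t=0 v=9: → [0,2); WM=-2
i=1 t=1 v=2: → [0,3); WM=-1
i=2 t=2 v=9: → [0,4); WM=0
i=3 t=6 v=7: → [6,8); WM=4
i=4 t=9 v=9: → [9,11); WM=7
i=5 t=10 v=7: → [9,12); WM=8
i=6 t=1 v=7: DROP (t<8-2); WM=8
i=7 t=11 v=1: → [9,13); WM=9
i=8 t=9 v=9: → [9,13); WM=9
i=9 t=11 v=2: → [9,13); WM=9

[0,4)=2 [6,8)=1 [9,13)=4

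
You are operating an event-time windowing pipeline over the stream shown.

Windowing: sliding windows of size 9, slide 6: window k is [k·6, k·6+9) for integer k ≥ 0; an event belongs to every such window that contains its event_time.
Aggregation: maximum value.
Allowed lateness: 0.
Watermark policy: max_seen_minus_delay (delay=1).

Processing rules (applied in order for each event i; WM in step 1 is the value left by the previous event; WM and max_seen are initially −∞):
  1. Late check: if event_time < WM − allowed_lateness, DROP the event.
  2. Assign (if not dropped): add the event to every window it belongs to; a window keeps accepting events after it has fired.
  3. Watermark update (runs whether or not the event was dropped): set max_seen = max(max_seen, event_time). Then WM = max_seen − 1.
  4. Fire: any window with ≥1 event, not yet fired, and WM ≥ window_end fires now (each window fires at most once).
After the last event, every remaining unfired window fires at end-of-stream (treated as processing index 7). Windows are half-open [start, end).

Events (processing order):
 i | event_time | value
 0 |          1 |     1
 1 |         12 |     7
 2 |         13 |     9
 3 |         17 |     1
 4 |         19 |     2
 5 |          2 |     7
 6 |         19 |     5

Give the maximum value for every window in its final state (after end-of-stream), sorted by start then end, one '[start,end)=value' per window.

i=0 t=1 v=1: → [0,9); WM=0
i=1 t=12 v=7: → [12,21),[6,15); WM=11; [0,9) fires=1
i=2 t=13 v=9: → [12,21),[6,15); WM=12
i=3 t=17 v=1: → [12,21); WM=16; [6,15) fires=9
i=4 t=19 v=2: → [18,27),[12,21); WM=18
i=5 t=2 v=7: DROP (t<18-0); WM=18
i=6 t=19 v=5: → [18,27),[12,21); WM=18

[0,9)=1 [6,15)=9 [12,21)=9 [18,27)=5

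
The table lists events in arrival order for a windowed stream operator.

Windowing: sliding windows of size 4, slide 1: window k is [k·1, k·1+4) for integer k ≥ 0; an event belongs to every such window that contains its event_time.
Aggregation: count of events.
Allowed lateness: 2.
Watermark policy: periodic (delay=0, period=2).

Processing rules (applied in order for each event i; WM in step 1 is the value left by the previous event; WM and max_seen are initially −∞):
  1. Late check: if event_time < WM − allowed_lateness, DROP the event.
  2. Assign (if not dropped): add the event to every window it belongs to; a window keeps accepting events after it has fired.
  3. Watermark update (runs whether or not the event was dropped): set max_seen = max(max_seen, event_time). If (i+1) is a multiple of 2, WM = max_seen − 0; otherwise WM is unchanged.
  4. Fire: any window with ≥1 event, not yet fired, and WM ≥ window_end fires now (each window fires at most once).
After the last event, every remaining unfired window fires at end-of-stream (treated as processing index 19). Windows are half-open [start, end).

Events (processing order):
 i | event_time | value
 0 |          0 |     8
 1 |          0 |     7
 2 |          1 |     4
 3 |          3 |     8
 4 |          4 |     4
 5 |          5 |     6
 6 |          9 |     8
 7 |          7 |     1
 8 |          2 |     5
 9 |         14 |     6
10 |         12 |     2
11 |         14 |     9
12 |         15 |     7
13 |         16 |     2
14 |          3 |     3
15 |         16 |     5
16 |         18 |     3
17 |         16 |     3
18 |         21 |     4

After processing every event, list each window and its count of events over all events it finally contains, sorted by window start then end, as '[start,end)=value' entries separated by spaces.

[0,4)=4 [1,5)=3 [2,6)=3 [3,7)=3 [4,8)=3 [5,9)=2 [6,10)=2 [7,11)=2 [8,12)=1 [9,13)=2 [10,14)=1 [11,15)=3 [12,16)=4 [13,17)=6 [14,18)=6 [15,19)=5 [16,20)=4 [17,21)=1 [18,22)=2 [19,23)=1 [20,24)=1 [21,25)=1

i=0 t=0 v=8: → [0,4); WM=−∞
i=1 t=0 v=7: → [0,4); WM=0
i=2 t=1 v=4: → [1,5),[0,4); WM=0
i=3 t=3 v=8: → [3,7),[2,6),[1,5),[0,4); WM=3
i=4 t=4 v=4: → [4,8),[3,7),[2,6),[1,5); WM=3
i=5 t=5 v=6: → [5,9),[4,8),[3,7),[2,6); WM=5; [0,4) fires=4 [1,5) fires=3
i=6 t=9 v=8: → [9,13),[8,12),[7,11),[6,10); WM=5
i=7 t=7 v=1: → [7,11),[6,10),[5,9),[4,8); WM=9; [2,6) fires=3 [3,7) fires=3 [4,8) fires=3 [5,9) fires=2
i=8 t=2 v=5: DROP (t<9-2); WM=9
i=9 t=14 v=6: → [14,18),[13,17),[12,16),[11,15); WM=14; [6,10) fires=2 [7,11) fires=2 [8,12) fires=1 [9,13) fires=1
i=10 t=12 v=2: → [12,16),[11,15),[10,14),[9,13); WM=14; [10,14) fires=1
i=11 t=14 v=9: → [14,18),[13,17),[12,16),[11,15); WM=14
i=12 t=15 v=7: → [15,19),[14,18),[13,17),[12,16); WM=14
i=13 t=16 v=2: → [16,20),[15,19),[14,18),[13,17); WM=16; [11,15) fires=3 [12,16) fires=4
i=14 t=3 v=3: DROP (t<16-2); WM=16
i=15 t=16 v=5: → [16,20),[15,19),[14,18),[13,17); WM=16
i=16 t=18 v=3: → [18,22),[17,21),[16,20),[15,19); WM=16
i=17 t=16 v=3: → [16,20),[15,19),[14,18),[13,17); WM=18; [13,17) fires=6 [14,18) fires=6
i=18 t=21 v=4: → [21,25),[20,24),[19,23),[18,22); WM=18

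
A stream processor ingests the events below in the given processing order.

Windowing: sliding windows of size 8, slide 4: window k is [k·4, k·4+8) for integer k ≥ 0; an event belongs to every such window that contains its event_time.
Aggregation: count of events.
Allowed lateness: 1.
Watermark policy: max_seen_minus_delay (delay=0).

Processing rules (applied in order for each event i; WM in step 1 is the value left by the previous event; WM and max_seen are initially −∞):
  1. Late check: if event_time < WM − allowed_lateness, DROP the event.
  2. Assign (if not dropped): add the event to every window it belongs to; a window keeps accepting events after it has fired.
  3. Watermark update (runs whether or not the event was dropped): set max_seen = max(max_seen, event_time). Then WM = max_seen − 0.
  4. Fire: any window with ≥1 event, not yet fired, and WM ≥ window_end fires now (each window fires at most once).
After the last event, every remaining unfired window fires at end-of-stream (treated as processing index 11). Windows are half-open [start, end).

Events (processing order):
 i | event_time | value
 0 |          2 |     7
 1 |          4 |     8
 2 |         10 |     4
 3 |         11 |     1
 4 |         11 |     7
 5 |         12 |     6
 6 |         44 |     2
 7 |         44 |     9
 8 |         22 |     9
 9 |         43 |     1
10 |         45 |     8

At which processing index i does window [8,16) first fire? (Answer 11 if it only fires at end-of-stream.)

6

i=0 t=2 v=7: → [0,8); WM=2
i=1 t=4 v=8: → [4,12),[0,8); WM=4
i=2 t=10 v=4: → [8,16),[4,12); WM=10; [0,8) fires=2
i=3 t=11 v=1: → [8,16),[4,12); WM=11
i=4 t=11 v=7: → [8,16),[4,12); WM=11
i=5 t=12 v=6: → [12,20),[8,16); WM=12; [4,12) fires=4
i=6 t=44 v=2: → [44,52),[40,48); WM=44; [8,16) fires=4 [12,20) fires=1
i=7 t=44 v=9: → [44,52),[40,48); WM=44
i=8 t=22 v=9: DROP (t<44-1); WM=44
i=9 t=43 v=1: → [40,48),[36,44); WM=44; [36,44) fires=1
i=10 t=45 v=8: → [44,52),[40,48); WM=45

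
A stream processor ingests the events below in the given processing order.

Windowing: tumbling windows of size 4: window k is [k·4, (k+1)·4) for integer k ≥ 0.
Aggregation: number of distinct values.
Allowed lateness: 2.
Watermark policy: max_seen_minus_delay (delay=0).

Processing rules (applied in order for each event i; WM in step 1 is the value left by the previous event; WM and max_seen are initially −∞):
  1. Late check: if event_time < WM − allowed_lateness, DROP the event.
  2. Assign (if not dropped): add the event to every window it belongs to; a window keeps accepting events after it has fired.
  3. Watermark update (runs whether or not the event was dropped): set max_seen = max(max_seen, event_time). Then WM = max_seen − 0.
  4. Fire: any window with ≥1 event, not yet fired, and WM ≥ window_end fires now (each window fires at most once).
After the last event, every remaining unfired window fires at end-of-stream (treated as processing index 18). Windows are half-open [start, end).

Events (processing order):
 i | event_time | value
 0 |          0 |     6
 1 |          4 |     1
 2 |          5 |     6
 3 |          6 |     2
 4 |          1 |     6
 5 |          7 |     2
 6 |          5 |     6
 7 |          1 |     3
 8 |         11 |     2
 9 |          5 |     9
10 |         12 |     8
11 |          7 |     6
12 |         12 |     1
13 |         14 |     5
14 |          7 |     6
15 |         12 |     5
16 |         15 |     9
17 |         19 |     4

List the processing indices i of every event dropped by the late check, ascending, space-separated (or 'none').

4 7 9 11 14

i=0 t=0 v=6: → [0,4); WM=0
i=1 t=4 v=1: → [4,8); WM=4; [0,4) fires=1
i=2 t=5 v=6: → [4,8); WM=5
i=3 t=6 v=2: → [4,8); WM=6
i=4 t=1 v=6: DROP (t<6-2); WM=6
i=5 t=7 v=2: → [4,8); WM=7
i=6 t=5 v=6: → [4,8); WM=7
i=7 t=1 v=3: DROP (t<7-2); WM=7
i=8 t=11 v=2: → [8,12); WM=11; [4,8) fires=3
i=9 t=5 v=9: DROP (t<11-2); WM=11
i=10 t=12 v=8: → [12,16); WM=12; [8,12) fires=1
i=11 t=7 v=6: DROP (t<12-2); WM=12
i=12 t=12 v=1: → [12,16); WM=12
i=13 t=14 v=5: → [12,16); WM=14
i=14 t=7 v=6: DROP (t<14-2); WM=14
i=15 t=12 v=5: → [12,16); WM=14
i=16 t=15 v=9: → [12,16); WM=15
i=17 t=19 v=4: → [16,20); WM=19; [12,16) fires=4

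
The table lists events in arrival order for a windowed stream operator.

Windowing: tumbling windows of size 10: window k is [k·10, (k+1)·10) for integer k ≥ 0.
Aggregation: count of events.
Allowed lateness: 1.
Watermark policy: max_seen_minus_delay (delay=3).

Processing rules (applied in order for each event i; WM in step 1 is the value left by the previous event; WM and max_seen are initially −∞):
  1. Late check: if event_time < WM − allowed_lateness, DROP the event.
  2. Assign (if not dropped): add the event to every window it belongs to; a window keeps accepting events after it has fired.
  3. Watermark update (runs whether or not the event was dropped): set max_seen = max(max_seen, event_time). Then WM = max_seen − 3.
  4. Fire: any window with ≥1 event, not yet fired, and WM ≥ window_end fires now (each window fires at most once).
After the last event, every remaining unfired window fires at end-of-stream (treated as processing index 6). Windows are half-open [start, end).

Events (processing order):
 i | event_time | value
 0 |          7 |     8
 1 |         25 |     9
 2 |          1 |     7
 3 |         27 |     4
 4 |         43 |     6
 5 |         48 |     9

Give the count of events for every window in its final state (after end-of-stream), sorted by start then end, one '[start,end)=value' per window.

i=0 t=7 v=8: → [0,10); WM=4
i=1 t=25 v=9: → [20,30); WM=22; [0,10) fires=1
i=2 t=1 v=7: DROP (t<22-1); WM=22
i=3 t=27 v=4: → [20,30); WM=24
i=4 t=43 v=6: → [40,50); WM=40; [20,30) fires=2
i=5 t=48 v=9: → [40,50); WM=45

[0,10)=1 [20,30)=2 [40,50)=2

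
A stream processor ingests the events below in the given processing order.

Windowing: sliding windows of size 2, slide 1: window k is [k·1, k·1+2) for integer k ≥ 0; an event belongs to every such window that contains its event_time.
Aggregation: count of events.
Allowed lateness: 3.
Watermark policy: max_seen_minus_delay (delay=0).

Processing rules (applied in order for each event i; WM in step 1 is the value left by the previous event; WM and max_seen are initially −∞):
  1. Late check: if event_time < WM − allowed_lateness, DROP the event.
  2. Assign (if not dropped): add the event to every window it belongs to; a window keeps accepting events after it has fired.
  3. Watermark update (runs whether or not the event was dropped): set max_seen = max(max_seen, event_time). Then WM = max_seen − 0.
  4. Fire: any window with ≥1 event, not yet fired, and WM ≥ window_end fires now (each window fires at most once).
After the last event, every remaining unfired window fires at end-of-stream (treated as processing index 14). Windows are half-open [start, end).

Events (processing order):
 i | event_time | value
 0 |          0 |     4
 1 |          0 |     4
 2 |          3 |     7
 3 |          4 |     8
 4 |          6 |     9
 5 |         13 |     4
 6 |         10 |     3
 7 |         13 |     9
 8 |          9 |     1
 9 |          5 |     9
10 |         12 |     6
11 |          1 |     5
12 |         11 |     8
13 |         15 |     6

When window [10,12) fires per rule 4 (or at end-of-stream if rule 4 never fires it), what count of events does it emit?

1

i=0 t=0 v=4: → [0,2); WM=0
i=1 t=0 v=4: → [0,2); WM=0
i=2 t=3 v=7: → [3,5),[2,4); WM=3; [0,2) fires=2
i=3 t=4 v=8: → [4,6),[3,5); WM=4; [2,4) fires=1
i=4 t=6 v=9: → [6,8),[5,7); WM=6; [3,5) fires=2 [4,6) fires=1
i=5 t=13 v=4: → [13,15),[12,14); WM=13; [5,7) fires=1 [6,8) fires=1
i=6 t=10 v=3: → [10,12),[9,11); WM=13; [9,11) fires=1 [10,12) fires=1
i=7 t=13 v=9: → [13,15),[12,14); WM=13
i=8 t=9 v=1: DROP (t<13-3); WM=13
i=9 t=5 v=9: DROP (t<13-3); WM=13
i=10 t=12 v=6: → [12,14),[11,13); WM=13; [11,13) fires=1
i=11 t=1 v=5: DROP (t<13-3); WM=13
i=12 t=11 v=8: → [11,13),[10,12); WM=13
i=13 t=15 v=6: → [15,17),[14,16); WM=15; [12,14) fires=3 [13,15) fires=2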